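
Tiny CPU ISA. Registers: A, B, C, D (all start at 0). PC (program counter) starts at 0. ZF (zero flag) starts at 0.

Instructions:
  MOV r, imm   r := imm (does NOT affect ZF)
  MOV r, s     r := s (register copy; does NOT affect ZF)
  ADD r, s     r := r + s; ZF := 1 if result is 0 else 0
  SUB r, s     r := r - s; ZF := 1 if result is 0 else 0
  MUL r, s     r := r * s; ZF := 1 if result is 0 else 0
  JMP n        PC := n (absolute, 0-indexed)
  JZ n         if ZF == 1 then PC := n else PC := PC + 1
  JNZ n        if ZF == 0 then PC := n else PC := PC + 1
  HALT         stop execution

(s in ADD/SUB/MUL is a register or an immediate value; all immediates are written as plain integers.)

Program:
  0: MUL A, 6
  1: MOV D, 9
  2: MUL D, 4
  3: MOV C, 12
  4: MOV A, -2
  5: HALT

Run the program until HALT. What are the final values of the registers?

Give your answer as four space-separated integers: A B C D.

Answer: -2 0 12 36

Derivation:
Step 1: PC=0 exec 'MUL A, 6'. After: A=0 B=0 C=0 D=0 ZF=1 PC=1
Step 2: PC=1 exec 'MOV D, 9'. After: A=0 B=0 C=0 D=9 ZF=1 PC=2
Step 3: PC=2 exec 'MUL D, 4'. After: A=0 B=0 C=0 D=36 ZF=0 PC=3
Step 4: PC=3 exec 'MOV C, 12'. After: A=0 B=0 C=12 D=36 ZF=0 PC=4
Step 5: PC=4 exec 'MOV A, -2'. After: A=-2 B=0 C=12 D=36 ZF=0 PC=5
Step 6: PC=5 exec 'HALT'. After: A=-2 B=0 C=12 D=36 ZF=0 PC=5 HALTED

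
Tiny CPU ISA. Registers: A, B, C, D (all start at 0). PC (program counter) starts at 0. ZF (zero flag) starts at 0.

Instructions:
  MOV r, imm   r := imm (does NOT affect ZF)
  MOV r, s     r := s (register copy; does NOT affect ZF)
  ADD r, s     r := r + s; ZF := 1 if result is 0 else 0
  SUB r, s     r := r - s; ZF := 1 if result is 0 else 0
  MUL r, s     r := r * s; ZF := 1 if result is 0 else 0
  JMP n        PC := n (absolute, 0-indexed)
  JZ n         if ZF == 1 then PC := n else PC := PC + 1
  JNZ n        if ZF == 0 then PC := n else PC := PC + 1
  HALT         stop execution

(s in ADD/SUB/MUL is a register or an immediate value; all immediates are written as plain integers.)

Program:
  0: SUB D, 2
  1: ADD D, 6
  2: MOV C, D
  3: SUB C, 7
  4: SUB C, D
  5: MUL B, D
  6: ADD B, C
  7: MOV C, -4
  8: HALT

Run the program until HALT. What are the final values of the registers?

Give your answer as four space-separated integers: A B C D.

Step 1: PC=0 exec 'SUB D, 2'. After: A=0 B=0 C=0 D=-2 ZF=0 PC=1
Step 2: PC=1 exec 'ADD D, 6'. After: A=0 B=0 C=0 D=4 ZF=0 PC=2
Step 3: PC=2 exec 'MOV C, D'. After: A=0 B=0 C=4 D=4 ZF=0 PC=3
Step 4: PC=3 exec 'SUB C, 7'. After: A=0 B=0 C=-3 D=4 ZF=0 PC=4
Step 5: PC=4 exec 'SUB C, D'. After: A=0 B=0 C=-7 D=4 ZF=0 PC=5
Step 6: PC=5 exec 'MUL B, D'. After: A=0 B=0 C=-7 D=4 ZF=1 PC=6
Step 7: PC=6 exec 'ADD B, C'. After: A=0 B=-7 C=-7 D=4 ZF=0 PC=7
Step 8: PC=7 exec 'MOV C, -4'. After: A=0 B=-7 C=-4 D=4 ZF=0 PC=8
Step 9: PC=8 exec 'HALT'. After: A=0 B=-7 C=-4 D=4 ZF=0 PC=8 HALTED

Answer: 0 -7 -4 4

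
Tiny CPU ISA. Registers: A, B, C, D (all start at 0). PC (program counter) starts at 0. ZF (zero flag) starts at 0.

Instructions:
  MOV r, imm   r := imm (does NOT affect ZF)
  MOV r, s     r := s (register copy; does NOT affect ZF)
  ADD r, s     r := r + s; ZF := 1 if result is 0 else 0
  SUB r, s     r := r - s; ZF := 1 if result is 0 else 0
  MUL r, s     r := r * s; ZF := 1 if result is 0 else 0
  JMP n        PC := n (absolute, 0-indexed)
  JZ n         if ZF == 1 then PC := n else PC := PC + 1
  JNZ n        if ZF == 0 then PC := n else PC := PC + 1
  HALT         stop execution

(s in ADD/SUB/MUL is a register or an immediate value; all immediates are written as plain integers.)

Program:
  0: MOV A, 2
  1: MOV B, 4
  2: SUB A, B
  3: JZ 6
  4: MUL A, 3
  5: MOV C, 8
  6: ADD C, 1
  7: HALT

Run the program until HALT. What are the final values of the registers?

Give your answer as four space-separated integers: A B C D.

Answer: -6 4 9 0

Derivation:
Step 1: PC=0 exec 'MOV A, 2'. After: A=2 B=0 C=0 D=0 ZF=0 PC=1
Step 2: PC=1 exec 'MOV B, 4'. After: A=2 B=4 C=0 D=0 ZF=0 PC=2
Step 3: PC=2 exec 'SUB A, B'. After: A=-2 B=4 C=0 D=0 ZF=0 PC=3
Step 4: PC=3 exec 'JZ 6'. After: A=-2 B=4 C=0 D=0 ZF=0 PC=4
Step 5: PC=4 exec 'MUL A, 3'. After: A=-6 B=4 C=0 D=0 ZF=0 PC=5
Step 6: PC=5 exec 'MOV C, 8'. After: A=-6 B=4 C=8 D=0 ZF=0 PC=6
Step 7: PC=6 exec 'ADD C, 1'. After: A=-6 B=4 C=9 D=0 ZF=0 PC=7
Step 8: PC=7 exec 'HALT'. After: A=-6 B=4 C=9 D=0 ZF=0 PC=7 HALTED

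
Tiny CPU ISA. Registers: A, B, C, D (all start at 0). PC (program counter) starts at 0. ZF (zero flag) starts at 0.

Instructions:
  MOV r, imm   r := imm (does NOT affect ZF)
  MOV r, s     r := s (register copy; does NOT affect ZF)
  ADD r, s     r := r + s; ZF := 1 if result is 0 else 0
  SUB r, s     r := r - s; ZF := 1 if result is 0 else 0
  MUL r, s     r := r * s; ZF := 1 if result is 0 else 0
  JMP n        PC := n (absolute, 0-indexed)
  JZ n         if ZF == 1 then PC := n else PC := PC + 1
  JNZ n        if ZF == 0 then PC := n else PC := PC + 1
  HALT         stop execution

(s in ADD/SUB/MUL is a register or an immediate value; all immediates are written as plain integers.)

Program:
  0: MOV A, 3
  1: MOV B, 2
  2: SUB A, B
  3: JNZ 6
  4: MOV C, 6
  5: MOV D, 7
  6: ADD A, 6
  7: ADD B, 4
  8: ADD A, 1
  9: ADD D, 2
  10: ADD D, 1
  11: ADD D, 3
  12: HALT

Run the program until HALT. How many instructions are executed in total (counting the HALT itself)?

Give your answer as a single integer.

Answer: 11

Derivation:
Step 1: PC=0 exec 'MOV A, 3'. After: A=3 B=0 C=0 D=0 ZF=0 PC=1
Step 2: PC=1 exec 'MOV B, 2'. After: A=3 B=2 C=0 D=0 ZF=0 PC=2
Step 3: PC=2 exec 'SUB A, B'. After: A=1 B=2 C=0 D=0 ZF=0 PC=3
Step 4: PC=3 exec 'JNZ 6'. After: A=1 B=2 C=0 D=0 ZF=0 PC=6
Step 5: PC=6 exec 'ADD A, 6'. After: A=7 B=2 C=0 D=0 ZF=0 PC=7
Step 6: PC=7 exec 'ADD B, 4'. After: A=7 B=6 C=0 D=0 ZF=0 PC=8
Step 7: PC=8 exec 'ADD A, 1'. After: A=8 B=6 C=0 D=0 ZF=0 PC=9
Step 8: PC=9 exec 'ADD D, 2'. After: A=8 B=6 C=0 D=2 ZF=0 PC=10
Step 9: PC=10 exec 'ADD D, 1'. After: A=8 B=6 C=0 D=3 ZF=0 PC=11
Step 10: PC=11 exec 'ADD D, 3'. After: A=8 B=6 C=0 D=6 ZF=0 PC=12
Step 11: PC=12 exec 'HALT'. After: A=8 B=6 C=0 D=6 ZF=0 PC=12 HALTED
Total instructions executed: 11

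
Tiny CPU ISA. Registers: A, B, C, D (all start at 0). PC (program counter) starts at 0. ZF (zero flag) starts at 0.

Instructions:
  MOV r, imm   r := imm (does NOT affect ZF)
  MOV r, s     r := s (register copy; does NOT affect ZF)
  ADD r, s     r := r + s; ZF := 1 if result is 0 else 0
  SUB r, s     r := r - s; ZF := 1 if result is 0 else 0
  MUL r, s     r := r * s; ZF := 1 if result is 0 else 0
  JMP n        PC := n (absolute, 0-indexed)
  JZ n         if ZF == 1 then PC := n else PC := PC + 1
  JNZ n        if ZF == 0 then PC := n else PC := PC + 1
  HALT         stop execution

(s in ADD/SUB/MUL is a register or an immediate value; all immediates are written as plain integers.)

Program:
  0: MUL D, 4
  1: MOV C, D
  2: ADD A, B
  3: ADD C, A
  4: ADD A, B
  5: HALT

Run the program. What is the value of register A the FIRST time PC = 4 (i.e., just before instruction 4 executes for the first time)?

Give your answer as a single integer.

Step 1: PC=0 exec 'MUL D, 4'. After: A=0 B=0 C=0 D=0 ZF=1 PC=1
Step 2: PC=1 exec 'MOV C, D'. After: A=0 B=0 C=0 D=0 ZF=1 PC=2
Step 3: PC=2 exec 'ADD A, B'. After: A=0 B=0 C=0 D=0 ZF=1 PC=3
Step 4: PC=3 exec 'ADD C, A'. After: A=0 B=0 C=0 D=0 ZF=1 PC=4
First time PC=4: A=0

0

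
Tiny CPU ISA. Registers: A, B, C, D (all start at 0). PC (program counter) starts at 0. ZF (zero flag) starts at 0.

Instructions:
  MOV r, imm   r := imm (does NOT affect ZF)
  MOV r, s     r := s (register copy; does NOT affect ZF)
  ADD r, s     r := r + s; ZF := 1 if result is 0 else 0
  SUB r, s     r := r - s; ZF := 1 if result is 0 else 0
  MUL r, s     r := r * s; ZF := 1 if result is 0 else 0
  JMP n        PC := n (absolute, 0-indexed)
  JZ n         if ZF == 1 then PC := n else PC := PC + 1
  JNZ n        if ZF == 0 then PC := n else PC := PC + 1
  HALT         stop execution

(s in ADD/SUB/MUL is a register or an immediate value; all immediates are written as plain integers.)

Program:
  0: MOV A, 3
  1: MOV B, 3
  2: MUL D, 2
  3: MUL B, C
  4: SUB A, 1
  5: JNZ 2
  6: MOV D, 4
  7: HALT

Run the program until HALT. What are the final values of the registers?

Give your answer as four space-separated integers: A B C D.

Step 1: PC=0 exec 'MOV A, 3'. After: A=3 B=0 C=0 D=0 ZF=0 PC=1
Step 2: PC=1 exec 'MOV B, 3'. After: A=3 B=3 C=0 D=0 ZF=0 PC=2
Step 3: PC=2 exec 'MUL D, 2'. After: A=3 B=3 C=0 D=0 ZF=1 PC=3
Step 4: PC=3 exec 'MUL B, C'. After: A=3 B=0 C=0 D=0 ZF=1 PC=4
Step 5: PC=4 exec 'SUB A, 1'. After: A=2 B=0 C=0 D=0 ZF=0 PC=5
Step 6: PC=5 exec 'JNZ 2'. After: A=2 B=0 C=0 D=0 ZF=0 PC=2
Step 7: PC=2 exec 'MUL D, 2'. After: A=2 B=0 C=0 D=0 ZF=1 PC=3
Step 8: PC=3 exec 'MUL B, C'. After: A=2 B=0 C=0 D=0 ZF=1 PC=4
Step 9: PC=4 exec 'SUB A, 1'. After: A=1 B=0 C=0 D=0 ZF=0 PC=5
Step 10: PC=5 exec 'JNZ 2'. After: A=1 B=0 C=0 D=0 ZF=0 PC=2
Step 11: PC=2 exec 'MUL D, 2'. After: A=1 B=0 C=0 D=0 ZF=1 PC=3
Step 12: PC=3 exec 'MUL B, C'. After: A=1 B=0 C=0 D=0 ZF=1 PC=4
Step 13: PC=4 exec 'SUB A, 1'. After: A=0 B=0 C=0 D=0 ZF=1 PC=5
Step 14: PC=5 exec 'JNZ 2'. After: A=0 B=0 C=0 D=0 ZF=1 PC=6
Step 15: PC=6 exec 'MOV D, 4'. After: A=0 B=0 C=0 D=4 ZF=1 PC=7
Step 16: PC=7 exec 'HALT'. After: A=0 B=0 C=0 D=4 ZF=1 PC=7 HALTED

Answer: 0 0 0 4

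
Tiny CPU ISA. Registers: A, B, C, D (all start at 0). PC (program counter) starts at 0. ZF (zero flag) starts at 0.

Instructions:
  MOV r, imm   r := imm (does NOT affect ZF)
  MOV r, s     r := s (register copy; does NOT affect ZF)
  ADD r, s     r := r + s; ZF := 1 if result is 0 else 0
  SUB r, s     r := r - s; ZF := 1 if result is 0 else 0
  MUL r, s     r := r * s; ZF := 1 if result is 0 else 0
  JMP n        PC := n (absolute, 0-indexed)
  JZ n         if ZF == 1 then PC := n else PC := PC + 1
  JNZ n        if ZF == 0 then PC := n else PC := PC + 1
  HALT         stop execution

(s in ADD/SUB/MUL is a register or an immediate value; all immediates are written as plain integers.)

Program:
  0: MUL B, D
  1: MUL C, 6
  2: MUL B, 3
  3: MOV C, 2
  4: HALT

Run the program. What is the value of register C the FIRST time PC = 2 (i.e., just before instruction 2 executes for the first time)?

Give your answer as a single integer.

Step 1: PC=0 exec 'MUL B, D'. After: A=0 B=0 C=0 D=0 ZF=1 PC=1
Step 2: PC=1 exec 'MUL C, 6'. After: A=0 B=0 C=0 D=0 ZF=1 PC=2
First time PC=2: C=0

0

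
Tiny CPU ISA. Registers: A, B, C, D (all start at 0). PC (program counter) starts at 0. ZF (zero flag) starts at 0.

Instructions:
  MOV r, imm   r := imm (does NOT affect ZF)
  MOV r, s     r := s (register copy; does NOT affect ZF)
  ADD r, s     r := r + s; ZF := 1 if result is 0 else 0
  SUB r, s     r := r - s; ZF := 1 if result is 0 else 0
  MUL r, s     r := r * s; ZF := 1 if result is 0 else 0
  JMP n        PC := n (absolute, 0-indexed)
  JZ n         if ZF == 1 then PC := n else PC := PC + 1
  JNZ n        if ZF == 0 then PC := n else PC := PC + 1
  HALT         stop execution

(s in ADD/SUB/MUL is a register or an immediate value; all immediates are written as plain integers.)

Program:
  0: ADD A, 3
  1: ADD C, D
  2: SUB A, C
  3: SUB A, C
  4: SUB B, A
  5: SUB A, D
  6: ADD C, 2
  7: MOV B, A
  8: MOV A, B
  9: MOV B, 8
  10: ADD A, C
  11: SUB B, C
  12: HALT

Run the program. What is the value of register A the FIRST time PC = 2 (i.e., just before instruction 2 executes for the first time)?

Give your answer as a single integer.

Step 1: PC=0 exec 'ADD A, 3'. After: A=3 B=0 C=0 D=0 ZF=0 PC=1
Step 2: PC=1 exec 'ADD C, D'. After: A=3 B=0 C=0 D=0 ZF=1 PC=2
First time PC=2: A=3

3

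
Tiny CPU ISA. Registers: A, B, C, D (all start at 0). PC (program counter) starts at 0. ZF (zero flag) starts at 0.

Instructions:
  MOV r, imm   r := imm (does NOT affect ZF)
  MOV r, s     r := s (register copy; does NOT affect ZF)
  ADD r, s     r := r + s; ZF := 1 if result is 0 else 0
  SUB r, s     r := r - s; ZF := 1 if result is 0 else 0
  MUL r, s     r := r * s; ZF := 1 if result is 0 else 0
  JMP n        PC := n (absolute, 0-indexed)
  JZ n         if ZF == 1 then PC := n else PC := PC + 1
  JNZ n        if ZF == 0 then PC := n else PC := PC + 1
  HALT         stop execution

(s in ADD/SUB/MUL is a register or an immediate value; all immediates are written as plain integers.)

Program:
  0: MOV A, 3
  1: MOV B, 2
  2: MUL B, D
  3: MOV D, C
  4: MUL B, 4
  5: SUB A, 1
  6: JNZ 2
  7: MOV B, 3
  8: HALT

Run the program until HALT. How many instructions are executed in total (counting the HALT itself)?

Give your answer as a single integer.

Step 1: PC=0 exec 'MOV A, 3'. After: A=3 B=0 C=0 D=0 ZF=0 PC=1
Step 2: PC=1 exec 'MOV B, 2'. After: A=3 B=2 C=0 D=0 ZF=0 PC=2
Step 3: PC=2 exec 'MUL B, D'. After: A=3 B=0 C=0 D=0 ZF=1 PC=3
Step 4: PC=3 exec 'MOV D, C'. After: A=3 B=0 C=0 D=0 ZF=1 PC=4
Step 5: PC=4 exec 'MUL B, 4'. After: A=3 B=0 C=0 D=0 ZF=1 PC=5
Step 6: PC=5 exec 'SUB A, 1'. After: A=2 B=0 C=0 D=0 ZF=0 PC=6
Step 7: PC=6 exec 'JNZ 2'. After: A=2 B=0 C=0 D=0 ZF=0 PC=2
Step 8: PC=2 exec 'MUL B, D'. After: A=2 B=0 C=0 D=0 ZF=1 PC=3
Step 9: PC=3 exec 'MOV D, C'. After: A=2 B=0 C=0 D=0 ZF=1 PC=4
Step 10: PC=4 exec 'MUL B, 4'. After: A=2 B=0 C=0 D=0 ZF=1 PC=5
Step 11: PC=5 exec 'SUB A, 1'. After: A=1 B=0 C=0 D=0 ZF=0 PC=6
Step 12: PC=6 exec 'JNZ 2'. After: A=1 B=0 C=0 D=0 ZF=0 PC=2
Step 13: PC=2 exec 'MUL B, D'. After: A=1 B=0 C=0 D=0 ZF=1 PC=3
Step 14: PC=3 exec 'MOV D, C'. After: A=1 B=0 C=0 D=0 ZF=1 PC=4
Step 15: PC=4 exec 'MUL B, 4'. After: A=1 B=0 C=0 D=0 ZF=1 PC=5
Step 16: PC=5 exec 'SUB A, 1'. After: A=0 B=0 C=0 D=0 ZF=1 PC=6
Step 17: PC=6 exec 'JNZ 2'. After: A=0 B=0 C=0 D=0 ZF=1 PC=7
Step 18: PC=7 exec 'MOV B, 3'. After: A=0 B=3 C=0 D=0 ZF=1 PC=8
Step 19: PC=8 exec 'HALT'. After: A=0 B=3 C=0 D=0 ZF=1 PC=8 HALTED
Total instructions executed: 19

Answer: 19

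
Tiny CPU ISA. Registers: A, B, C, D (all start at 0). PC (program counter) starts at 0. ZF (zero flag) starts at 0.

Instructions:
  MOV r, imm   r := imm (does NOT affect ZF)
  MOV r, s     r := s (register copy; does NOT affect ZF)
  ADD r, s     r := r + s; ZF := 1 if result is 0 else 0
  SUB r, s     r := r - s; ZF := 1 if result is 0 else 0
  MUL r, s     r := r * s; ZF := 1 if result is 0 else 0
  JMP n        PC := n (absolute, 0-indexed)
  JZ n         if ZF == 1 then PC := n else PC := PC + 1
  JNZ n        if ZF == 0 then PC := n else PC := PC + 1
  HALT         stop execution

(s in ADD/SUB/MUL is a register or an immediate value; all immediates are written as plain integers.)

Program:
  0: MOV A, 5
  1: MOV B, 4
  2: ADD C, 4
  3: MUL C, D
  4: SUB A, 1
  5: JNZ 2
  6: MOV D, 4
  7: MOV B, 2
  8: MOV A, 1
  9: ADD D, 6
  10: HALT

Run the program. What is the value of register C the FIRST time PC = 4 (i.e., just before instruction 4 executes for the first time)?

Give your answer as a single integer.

Step 1: PC=0 exec 'MOV A, 5'. After: A=5 B=0 C=0 D=0 ZF=0 PC=1
Step 2: PC=1 exec 'MOV B, 4'. After: A=5 B=4 C=0 D=0 ZF=0 PC=2
Step 3: PC=2 exec 'ADD C, 4'. After: A=5 B=4 C=4 D=0 ZF=0 PC=3
Step 4: PC=3 exec 'MUL C, D'. After: A=5 B=4 C=0 D=0 ZF=1 PC=4
First time PC=4: C=0

0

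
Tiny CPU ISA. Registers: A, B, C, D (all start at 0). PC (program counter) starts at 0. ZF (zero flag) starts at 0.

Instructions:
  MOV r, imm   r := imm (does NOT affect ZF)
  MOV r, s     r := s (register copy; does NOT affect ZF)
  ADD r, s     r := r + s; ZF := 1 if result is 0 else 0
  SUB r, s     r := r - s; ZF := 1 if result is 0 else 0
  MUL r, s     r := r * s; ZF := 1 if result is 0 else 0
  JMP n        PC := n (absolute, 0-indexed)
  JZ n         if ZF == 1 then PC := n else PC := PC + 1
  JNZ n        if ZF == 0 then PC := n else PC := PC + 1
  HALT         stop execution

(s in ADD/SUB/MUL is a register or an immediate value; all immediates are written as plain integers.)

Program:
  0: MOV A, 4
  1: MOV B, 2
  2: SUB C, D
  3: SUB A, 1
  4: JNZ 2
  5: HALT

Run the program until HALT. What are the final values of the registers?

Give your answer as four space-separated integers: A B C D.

Step 1: PC=0 exec 'MOV A, 4'. After: A=4 B=0 C=0 D=0 ZF=0 PC=1
Step 2: PC=1 exec 'MOV B, 2'. After: A=4 B=2 C=0 D=0 ZF=0 PC=2
Step 3: PC=2 exec 'SUB C, D'. After: A=4 B=2 C=0 D=0 ZF=1 PC=3
Step 4: PC=3 exec 'SUB A, 1'. After: A=3 B=2 C=0 D=0 ZF=0 PC=4
Step 5: PC=4 exec 'JNZ 2'. After: A=3 B=2 C=0 D=0 ZF=0 PC=2
Step 6: PC=2 exec 'SUB C, D'. After: A=3 B=2 C=0 D=0 ZF=1 PC=3
Step 7: PC=3 exec 'SUB A, 1'. After: A=2 B=2 C=0 D=0 ZF=0 PC=4
Step 8: PC=4 exec 'JNZ 2'. After: A=2 B=2 C=0 D=0 ZF=0 PC=2
Step 9: PC=2 exec 'SUB C, D'. After: A=2 B=2 C=0 D=0 ZF=1 PC=3
Step 10: PC=3 exec 'SUB A, 1'. After: A=1 B=2 C=0 D=0 ZF=0 PC=4
Step 11: PC=4 exec 'JNZ 2'. After: A=1 B=2 C=0 D=0 ZF=0 PC=2
Step 12: PC=2 exec 'SUB C, D'. After: A=1 B=2 C=0 D=0 ZF=1 PC=3
Step 13: PC=3 exec 'SUB A, 1'. After: A=0 B=2 C=0 D=0 ZF=1 PC=4
Step 14: PC=4 exec 'JNZ 2'. After: A=0 B=2 C=0 D=0 ZF=1 PC=5
Step 15: PC=5 exec 'HALT'. After: A=0 B=2 C=0 D=0 ZF=1 PC=5 HALTED

Answer: 0 2 0 0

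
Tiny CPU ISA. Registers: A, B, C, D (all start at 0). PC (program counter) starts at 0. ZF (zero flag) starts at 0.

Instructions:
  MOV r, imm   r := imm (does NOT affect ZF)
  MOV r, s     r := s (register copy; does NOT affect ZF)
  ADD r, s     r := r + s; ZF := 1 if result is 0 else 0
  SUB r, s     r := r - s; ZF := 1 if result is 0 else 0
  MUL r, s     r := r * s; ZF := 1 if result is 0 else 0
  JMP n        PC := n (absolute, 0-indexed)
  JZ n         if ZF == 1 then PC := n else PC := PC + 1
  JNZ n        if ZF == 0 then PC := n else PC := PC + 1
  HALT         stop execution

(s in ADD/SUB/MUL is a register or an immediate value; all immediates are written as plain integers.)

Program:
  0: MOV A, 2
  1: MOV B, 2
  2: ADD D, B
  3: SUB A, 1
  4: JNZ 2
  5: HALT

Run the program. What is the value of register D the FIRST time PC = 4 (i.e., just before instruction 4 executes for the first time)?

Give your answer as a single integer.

Step 1: PC=0 exec 'MOV A, 2'. After: A=2 B=0 C=0 D=0 ZF=0 PC=1
Step 2: PC=1 exec 'MOV B, 2'. After: A=2 B=2 C=0 D=0 ZF=0 PC=2
Step 3: PC=2 exec 'ADD D, B'. After: A=2 B=2 C=0 D=2 ZF=0 PC=3
Step 4: PC=3 exec 'SUB A, 1'. After: A=1 B=2 C=0 D=2 ZF=0 PC=4
First time PC=4: D=2

2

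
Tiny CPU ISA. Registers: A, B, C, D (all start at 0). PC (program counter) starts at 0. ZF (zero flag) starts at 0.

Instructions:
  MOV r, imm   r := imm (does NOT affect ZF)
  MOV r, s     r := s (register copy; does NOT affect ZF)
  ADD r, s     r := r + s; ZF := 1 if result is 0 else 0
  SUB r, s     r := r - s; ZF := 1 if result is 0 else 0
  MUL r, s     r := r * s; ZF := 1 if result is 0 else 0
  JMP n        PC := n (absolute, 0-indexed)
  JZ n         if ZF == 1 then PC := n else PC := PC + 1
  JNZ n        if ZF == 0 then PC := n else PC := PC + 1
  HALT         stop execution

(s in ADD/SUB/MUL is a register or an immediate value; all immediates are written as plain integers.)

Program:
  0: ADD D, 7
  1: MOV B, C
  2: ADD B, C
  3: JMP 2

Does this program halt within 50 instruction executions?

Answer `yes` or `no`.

Answer: no

Derivation:
Step 1: PC=0 exec 'ADD D, 7'. After: A=0 B=0 C=0 D=7 ZF=0 PC=1
Step 2: PC=1 exec 'MOV B, C'. After: A=0 B=0 C=0 D=7 ZF=0 PC=2
Step 3: PC=2 exec 'ADD B, C'. After: A=0 B=0 C=0 D=7 ZF=1 PC=3
Step 4: PC=3 exec 'JMP 2'. After: A=0 B=0 C=0 D=7 ZF=1 PC=2
Step 5: PC=2 exec 'ADD B, C'. After: A=0 B=0 C=0 D=7 ZF=1 PC=3
State after step 5 equals state after step 3: the program is in a cycle of length 2 and will never halt.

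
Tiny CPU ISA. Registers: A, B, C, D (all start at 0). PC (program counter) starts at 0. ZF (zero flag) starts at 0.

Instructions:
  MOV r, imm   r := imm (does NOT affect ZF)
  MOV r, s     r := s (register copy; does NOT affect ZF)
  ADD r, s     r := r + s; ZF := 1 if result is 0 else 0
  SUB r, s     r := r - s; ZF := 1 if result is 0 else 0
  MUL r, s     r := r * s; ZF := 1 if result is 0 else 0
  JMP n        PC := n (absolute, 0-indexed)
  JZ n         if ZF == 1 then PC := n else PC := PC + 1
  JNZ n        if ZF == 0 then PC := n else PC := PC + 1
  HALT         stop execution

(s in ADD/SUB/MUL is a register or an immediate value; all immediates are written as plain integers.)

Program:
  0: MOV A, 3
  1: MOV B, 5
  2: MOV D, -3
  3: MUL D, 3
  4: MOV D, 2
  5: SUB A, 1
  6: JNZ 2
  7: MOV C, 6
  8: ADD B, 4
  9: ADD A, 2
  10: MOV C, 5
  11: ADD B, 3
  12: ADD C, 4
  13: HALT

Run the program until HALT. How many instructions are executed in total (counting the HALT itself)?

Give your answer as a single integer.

Step 1: PC=0 exec 'MOV A, 3'. After: A=3 B=0 C=0 D=0 ZF=0 PC=1
Step 2: PC=1 exec 'MOV B, 5'. After: A=3 B=5 C=0 D=0 ZF=0 PC=2
Step 3: PC=2 exec 'MOV D, -3'. After: A=3 B=5 C=0 D=-3 ZF=0 PC=3
Step 4: PC=3 exec 'MUL D, 3'. After: A=3 B=5 C=0 D=-9 ZF=0 PC=4
Step 5: PC=4 exec 'MOV D, 2'. After: A=3 B=5 C=0 D=2 ZF=0 PC=5
Step 6: PC=5 exec 'SUB A, 1'. After: A=2 B=5 C=0 D=2 ZF=0 PC=6
Step 7: PC=6 exec 'JNZ 2'. After: A=2 B=5 C=0 D=2 ZF=0 PC=2
Step 8: PC=2 exec 'MOV D, -3'. After: A=2 B=5 C=0 D=-3 ZF=0 PC=3
Step 9: PC=3 exec 'MUL D, 3'. After: A=2 B=5 C=0 D=-9 ZF=0 PC=4
Step 10: PC=4 exec 'MOV D, 2'. After: A=2 B=5 C=0 D=2 ZF=0 PC=5
Step 11: PC=5 exec 'SUB A, 1'. After: A=1 B=5 C=0 D=2 ZF=0 PC=6
Step 12: PC=6 exec 'JNZ 2'. After: A=1 B=5 C=0 D=2 ZF=0 PC=2
Step 13: PC=2 exec 'MOV D, -3'. After: A=1 B=5 C=0 D=-3 ZF=0 PC=3
Step 14: PC=3 exec 'MUL D, 3'. After: A=1 B=5 C=0 D=-9 ZF=0 PC=4
Step 15: PC=4 exec 'MOV D, 2'. After: A=1 B=5 C=0 D=2 ZF=0 PC=5
Step 16: PC=5 exec 'SUB A, 1'. After: A=0 B=5 C=0 D=2 ZF=1 PC=6
Step 17: PC=6 exec 'JNZ 2'. After: A=0 B=5 C=0 D=2 ZF=1 PC=7
Step 18: PC=7 exec 'MOV C, 6'. After: A=0 B=5 C=6 D=2 ZF=1 PC=8
Step 19: PC=8 exec 'ADD B, 4'. After: A=0 B=9 C=6 D=2 ZF=0 PC=9
Step 20: PC=9 exec 'ADD A, 2'. After: A=2 B=9 C=6 D=2 ZF=0 PC=10
Step 21: PC=10 exec 'MOV C, 5'. After: A=2 B=9 C=5 D=2 ZF=0 PC=11
Step 22: PC=11 exec 'ADD B, 3'. After: A=2 B=12 C=5 D=2 ZF=0 PC=12
Step 23: PC=12 exec 'ADD C, 4'. After: A=2 B=12 C=9 D=2 ZF=0 PC=13
Step 24: PC=13 exec 'HALT'. After: A=2 B=12 C=9 D=2 ZF=0 PC=13 HALTED
Total instructions executed: 24

Answer: 24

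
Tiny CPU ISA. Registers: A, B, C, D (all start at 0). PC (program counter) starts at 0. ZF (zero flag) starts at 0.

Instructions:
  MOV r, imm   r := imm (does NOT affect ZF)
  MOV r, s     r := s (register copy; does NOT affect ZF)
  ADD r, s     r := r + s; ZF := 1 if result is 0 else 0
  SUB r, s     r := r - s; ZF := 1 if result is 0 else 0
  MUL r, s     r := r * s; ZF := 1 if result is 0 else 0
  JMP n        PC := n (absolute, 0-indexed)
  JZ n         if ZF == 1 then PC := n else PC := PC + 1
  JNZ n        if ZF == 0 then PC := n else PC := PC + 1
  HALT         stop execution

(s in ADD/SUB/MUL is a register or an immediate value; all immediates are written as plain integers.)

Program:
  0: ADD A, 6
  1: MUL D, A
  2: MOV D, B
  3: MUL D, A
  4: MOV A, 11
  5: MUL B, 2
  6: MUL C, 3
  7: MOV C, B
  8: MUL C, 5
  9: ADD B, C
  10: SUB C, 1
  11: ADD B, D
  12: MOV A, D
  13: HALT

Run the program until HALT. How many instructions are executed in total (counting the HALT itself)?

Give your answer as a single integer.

Answer: 14

Derivation:
Step 1: PC=0 exec 'ADD A, 6'. After: A=6 B=0 C=0 D=0 ZF=0 PC=1
Step 2: PC=1 exec 'MUL D, A'. After: A=6 B=0 C=0 D=0 ZF=1 PC=2
Step 3: PC=2 exec 'MOV D, B'. After: A=6 B=0 C=0 D=0 ZF=1 PC=3
Step 4: PC=3 exec 'MUL D, A'. After: A=6 B=0 C=0 D=0 ZF=1 PC=4
Step 5: PC=4 exec 'MOV A, 11'. After: A=11 B=0 C=0 D=0 ZF=1 PC=5
Step 6: PC=5 exec 'MUL B, 2'. After: A=11 B=0 C=0 D=0 ZF=1 PC=6
Step 7: PC=6 exec 'MUL C, 3'. After: A=11 B=0 C=0 D=0 ZF=1 PC=7
Step 8: PC=7 exec 'MOV C, B'. After: A=11 B=0 C=0 D=0 ZF=1 PC=8
Step 9: PC=8 exec 'MUL C, 5'. After: A=11 B=0 C=0 D=0 ZF=1 PC=9
Step 10: PC=9 exec 'ADD B, C'. After: A=11 B=0 C=0 D=0 ZF=1 PC=10
Step 11: PC=10 exec 'SUB C, 1'. After: A=11 B=0 C=-1 D=0 ZF=0 PC=11
Step 12: PC=11 exec 'ADD B, D'. After: A=11 B=0 C=-1 D=0 ZF=1 PC=12
Step 13: PC=12 exec 'MOV A, D'. After: A=0 B=0 C=-1 D=0 ZF=1 PC=13
Step 14: PC=13 exec 'HALT'. After: A=0 B=0 C=-1 D=0 ZF=1 PC=13 HALTED
Total instructions executed: 14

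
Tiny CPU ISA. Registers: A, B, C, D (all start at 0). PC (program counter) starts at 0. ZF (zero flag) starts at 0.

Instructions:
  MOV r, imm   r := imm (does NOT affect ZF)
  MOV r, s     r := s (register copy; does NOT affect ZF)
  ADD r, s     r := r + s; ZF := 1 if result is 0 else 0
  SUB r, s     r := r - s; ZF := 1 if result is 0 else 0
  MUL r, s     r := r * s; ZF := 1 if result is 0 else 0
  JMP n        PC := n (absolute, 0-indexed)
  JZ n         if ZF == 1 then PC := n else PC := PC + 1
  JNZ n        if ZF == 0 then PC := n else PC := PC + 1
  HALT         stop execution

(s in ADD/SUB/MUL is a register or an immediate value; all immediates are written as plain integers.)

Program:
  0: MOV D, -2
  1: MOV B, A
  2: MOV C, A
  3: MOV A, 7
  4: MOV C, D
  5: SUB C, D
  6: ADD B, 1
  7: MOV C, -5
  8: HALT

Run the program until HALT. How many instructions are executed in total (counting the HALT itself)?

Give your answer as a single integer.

Step 1: PC=0 exec 'MOV D, -2'. After: A=0 B=0 C=0 D=-2 ZF=0 PC=1
Step 2: PC=1 exec 'MOV B, A'. After: A=0 B=0 C=0 D=-2 ZF=0 PC=2
Step 3: PC=2 exec 'MOV C, A'. After: A=0 B=0 C=0 D=-2 ZF=0 PC=3
Step 4: PC=3 exec 'MOV A, 7'. After: A=7 B=0 C=0 D=-2 ZF=0 PC=4
Step 5: PC=4 exec 'MOV C, D'. After: A=7 B=0 C=-2 D=-2 ZF=0 PC=5
Step 6: PC=5 exec 'SUB C, D'. After: A=7 B=0 C=0 D=-2 ZF=1 PC=6
Step 7: PC=6 exec 'ADD B, 1'. After: A=7 B=1 C=0 D=-2 ZF=0 PC=7
Step 8: PC=7 exec 'MOV C, -5'. After: A=7 B=1 C=-5 D=-2 ZF=0 PC=8
Step 9: PC=8 exec 'HALT'. After: A=7 B=1 C=-5 D=-2 ZF=0 PC=8 HALTED
Total instructions executed: 9

Answer: 9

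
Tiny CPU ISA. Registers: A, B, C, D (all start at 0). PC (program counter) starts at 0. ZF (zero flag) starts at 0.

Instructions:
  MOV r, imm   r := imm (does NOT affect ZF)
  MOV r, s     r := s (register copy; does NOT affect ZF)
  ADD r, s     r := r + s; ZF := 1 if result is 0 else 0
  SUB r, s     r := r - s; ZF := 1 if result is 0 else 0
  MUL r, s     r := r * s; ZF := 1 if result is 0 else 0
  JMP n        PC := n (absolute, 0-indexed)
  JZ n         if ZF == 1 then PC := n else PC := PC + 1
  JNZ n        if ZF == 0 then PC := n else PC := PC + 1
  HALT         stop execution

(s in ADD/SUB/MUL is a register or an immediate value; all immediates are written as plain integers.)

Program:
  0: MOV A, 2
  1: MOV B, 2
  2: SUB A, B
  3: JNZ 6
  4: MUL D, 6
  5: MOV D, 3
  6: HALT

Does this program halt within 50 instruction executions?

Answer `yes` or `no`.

Answer: yes

Derivation:
Step 1: PC=0 exec 'MOV A, 2'. After: A=2 B=0 C=0 D=0 ZF=0 PC=1
Step 2: PC=1 exec 'MOV B, 2'. After: A=2 B=2 C=0 D=0 ZF=0 PC=2
Step 3: PC=2 exec 'SUB A, B'. After: A=0 B=2 C=0 D=0 ZF=1 PC=3
Step 4: PC=3 exec 'JNZ 6'. After: A=0 B=2 C=0 D=0 ZF=1 PC=4
Step 5: PC=4 exec 'MUL D, 6'. After: A=0 B=2 C=0 D=0 ZF=1 PC=5
Step 6: PC=5 exec 'MOV D, 3'. After: A=0 B=2 C=0 D=3 ZF=1 PC=6
Step 7: PC=6 exec 'HALT'. After: A=0 B=2 C=0 D=3 ZF=1 PC=6 HALTED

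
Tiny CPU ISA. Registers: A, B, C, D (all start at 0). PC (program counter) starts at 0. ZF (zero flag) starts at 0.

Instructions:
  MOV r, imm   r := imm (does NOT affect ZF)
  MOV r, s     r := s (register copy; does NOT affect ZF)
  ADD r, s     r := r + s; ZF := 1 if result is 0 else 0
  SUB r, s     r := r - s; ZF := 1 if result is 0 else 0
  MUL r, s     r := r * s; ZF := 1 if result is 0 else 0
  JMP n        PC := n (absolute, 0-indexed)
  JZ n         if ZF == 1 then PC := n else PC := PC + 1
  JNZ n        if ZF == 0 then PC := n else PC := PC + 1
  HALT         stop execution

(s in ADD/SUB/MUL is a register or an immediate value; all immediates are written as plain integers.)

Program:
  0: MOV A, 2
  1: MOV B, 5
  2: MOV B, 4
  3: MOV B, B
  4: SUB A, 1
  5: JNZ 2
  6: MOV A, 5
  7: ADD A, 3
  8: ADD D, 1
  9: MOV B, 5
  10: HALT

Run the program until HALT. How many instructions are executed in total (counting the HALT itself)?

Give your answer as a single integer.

Step 1: PC=0 exec 'MOV A, 2'. After: A=2 B=0 C=0 D=0 ZF=0 PC=1
Step 2: PC=1 exec 'MOV B, 5'. After: A=2 B=5 C=0 D=0 ZF=0 PC=2
Step 3: PC=2 exec 'MOV B, 4'. After: A=2 B=4 C=0 D=0 ZF=0 PC=3
Step 4: PC=3 exec 'MOV B, B'. After: A=2 B=4 C=0 D=0 ZF=0 PC=4
Step 5: PC=4 exec 'SUB A, 1'. After: A=1 B=4 C=0 D=0 ZF=0 PC=5
Step 6: PC=5 exec 'JNZ 2'. After: A=1 B=4 C=0 D=0 ZF=0 PC=2
Step 7: PC=2 exec 'MOV B, 4'. After: A=1 B=4 C=0 D=0 ZF=0 PC=3
Step 8: PC=3 exec 'MOV B, B'. After: A=1 B=4 C=0 D=0 ZF=0 PC=4
Step 9: PC=4 exec 'SUB A, 1'. After: A=0 B=4 C=0 D=0 ZF=1 PC=5
Step 10: PC=5 exec 'JNZ 2'. After: A=0 B=4 C=0 D=0 ZF=1 PC=6
Step 11: PC=6 exec 'MOV A, 5'. After: A=5 B=4 C=0 D=0 ZF=1 PC=7
Step 12: PC=7 exec 'ADD A, 3'. After: A=8 B=4 C=0 D=0 ZF=0 PC=8
Step 13: PC=8 exec 'ADD D, 1'. After: A=8 B=4 C=0 D=1 ZF=0 PC=9
Step 14: PC=9 exec 'MOV B, 5'. After: A=8 B=5 C=0 D=1 ZF=0 PC=10
Step 15: PC=10 exec 'HALT'. After: A=8 B=5 C=0 D=1 ZF=0 PC=10 HALTED
Total instructions executed: 15

Answer: 15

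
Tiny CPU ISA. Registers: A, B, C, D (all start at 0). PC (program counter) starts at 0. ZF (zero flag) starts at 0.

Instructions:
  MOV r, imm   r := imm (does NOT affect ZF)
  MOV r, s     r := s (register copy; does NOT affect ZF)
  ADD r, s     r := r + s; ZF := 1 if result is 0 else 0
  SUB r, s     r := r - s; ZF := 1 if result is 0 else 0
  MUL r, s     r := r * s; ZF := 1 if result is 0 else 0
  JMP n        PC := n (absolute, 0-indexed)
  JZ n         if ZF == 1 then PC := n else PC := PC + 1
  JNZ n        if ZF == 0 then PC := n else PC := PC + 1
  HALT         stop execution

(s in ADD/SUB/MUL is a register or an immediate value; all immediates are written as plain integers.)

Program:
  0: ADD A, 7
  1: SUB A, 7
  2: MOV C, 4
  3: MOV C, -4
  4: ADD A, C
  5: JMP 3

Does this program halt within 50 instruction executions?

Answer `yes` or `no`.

Step 1: PC=0 exec 'ADD A, 7'. After: A=7 B=0 C=0 D=0 ZF=0 PC=1
Step 2: PC=1 exec 'SUB A, 7'. After: A=0 B=0 C=0 D=0 ZF=1 PC=2
Step 3: PC=2 exec 'MOV C, 4'. After: A=0 B=0 C=4 D=0 ZF=1 PC=3
Step 4: PC=3 exec 'MOV C, -4'. After: A=0 B=0 C=-4 D=0 ZF=1 PC=4
Step 5: PC=4 exec 'ADD A, C'. After: A=-4 B=0 C=-4 D=0 ZF=0 PC=5
Step 6: PC=5 exec 'JMP 3'. After: A=-4 B=0 C=-4 D=0 ZF=0 PC=3
Step 7: PC=3 exec 'MOV C, -4'. After: A=-4 B=0 C=-4 D=0 ZF=0 PC=4
Step 8: PC=4 exec 'ADD A, C'. After: A=-8 B=0 C=-4 D=0 ZF=0 PC=5
Step 9: PC=5 exec 'JMP 3'. After: A=-8 B=0 C=-4 D=0 ZF=0 PC=3
Step 10: PC=3 exec 'MOV C, -4'. After: A=-8 B=0 C=-4 D=0 ZF=0 PC=4
Step 11: PC=4 exec 'ADD A, C'. After: A=-12 B=0 C=-4 D=0 ZF=0 PC=5
Step 12: PC=5 exec 'JMP 3'. After: A=-12 B=0 C=-4 D=0 ZF=0 PC=3
Step 13: PC=3 exec 'MOV C, -4'. After: A=-12 B=0 C=-4 D=0 ZF=0 PC=4
Step 14: PC=4 exec 'ADD A, C'. After: A=-16 B=0 C=-4 D=0 ZF=0 PC=5
Step 15: PC=5 exec 'JMP 3'. After: A=-16 B=0 C=-4 D=0 ZF=0 PC=3
After 50 steps: not halted. PC revisits the same instructions with no path to HALT; will never halt.

Answer: no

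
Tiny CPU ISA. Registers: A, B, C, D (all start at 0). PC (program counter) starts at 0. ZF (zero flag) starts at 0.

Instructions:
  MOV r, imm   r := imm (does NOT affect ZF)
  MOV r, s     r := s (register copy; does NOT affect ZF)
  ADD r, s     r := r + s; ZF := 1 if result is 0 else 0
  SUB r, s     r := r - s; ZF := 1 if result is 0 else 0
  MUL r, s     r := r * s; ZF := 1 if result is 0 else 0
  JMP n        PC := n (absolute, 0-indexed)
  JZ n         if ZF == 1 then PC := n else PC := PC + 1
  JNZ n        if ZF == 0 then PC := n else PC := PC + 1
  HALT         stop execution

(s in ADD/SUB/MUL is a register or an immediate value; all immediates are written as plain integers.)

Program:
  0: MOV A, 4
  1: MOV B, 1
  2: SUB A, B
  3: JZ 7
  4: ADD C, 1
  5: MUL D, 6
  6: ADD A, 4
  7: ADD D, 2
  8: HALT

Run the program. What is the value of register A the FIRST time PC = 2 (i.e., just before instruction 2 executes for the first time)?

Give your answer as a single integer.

Step 1: PC=0 exec 'MOV A, 4'. After: A=4 B=0 C=0 D=0 ZF=0 PC=1
Step 2: PC=1 exec 'MOV B, 1'. After: A=4 B=1 C=0 D=0 ZF=0 PC=2
First time PC=2: A=4

4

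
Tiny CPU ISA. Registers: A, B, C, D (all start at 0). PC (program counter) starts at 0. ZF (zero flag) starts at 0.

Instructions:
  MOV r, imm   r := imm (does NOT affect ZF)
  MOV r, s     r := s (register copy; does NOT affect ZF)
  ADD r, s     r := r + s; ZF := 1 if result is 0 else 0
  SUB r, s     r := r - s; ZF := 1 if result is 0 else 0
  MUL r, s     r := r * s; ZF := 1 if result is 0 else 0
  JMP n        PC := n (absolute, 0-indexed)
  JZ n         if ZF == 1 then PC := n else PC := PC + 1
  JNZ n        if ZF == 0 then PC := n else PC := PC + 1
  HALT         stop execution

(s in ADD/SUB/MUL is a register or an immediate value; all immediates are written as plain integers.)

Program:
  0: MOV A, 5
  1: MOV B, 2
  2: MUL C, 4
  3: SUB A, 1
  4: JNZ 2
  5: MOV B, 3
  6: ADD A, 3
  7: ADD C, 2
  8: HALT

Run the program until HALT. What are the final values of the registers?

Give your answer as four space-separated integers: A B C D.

Step 1: PC=0 exec 'MOV A, 5'. After: A=5 B=0 C=0 D=0 ZF=0 PC=1
Step 2: PC=1 exec 'MOV B, 2'. After: A=5 B=2 C=0 D=0 ZF=0 PC=2
Step 3: PC=2 exec 'MUL C, 4'. After: A=5 B=2 C=0 D=0 ZF=1 PC=3
Step 4: PC=3 exec 'SUB A, 1'. After: A=4 B=2 C=0 D=0 ZF=0 PC=4
Step 5: PC=4 exec 'JNZ 2'. After: A=4 B=2 C=0 D=0 ZF=0 PC=2
Step 6: PC=2 exec 'MUL C, 4'. After: A=4 B=2 C=0 D=0 ZF=1 PC=3
Step 7: PC=3 exec 'SUB A, 1'. After: A=3 B=2 C=0 D=0 ZF=0 PC=4
Step 8: PC=4 exec 'JNZ 2'. After: A=3 B=2 C=0 D=0 ZF=0 PC=2
Step 9: PC=2 exec 'MUL C, 4'. After: A=3 B=2 C=0 D=0 ZF=1 PC=3
Step 10: PC=3 exec 'SUB A, 1'. After: A=2 B=2 C=0 D=0 ZF=0 PC=4
Step 11: PC=4 exec 'JNZ 2'. After: A=2 B=2 C=0 D=0 ZF=0 PC=2
Step 12: PC=2 exec 'MUL C, 4'. After: A=2 B=2 C=0 D=0 ZF=1 PC=3
Step 13: PC=3 exec 'SUB A, 1'. After: A=1 B=2 C=0 D=0 ZF=0 PC=4
Step 14: PC=4 exec 'JNZ 2'. After: A=1 B=2 C=0 D=0 ZF=0 PC=2
Step 15: PC=2 exec 'MUL C, 4'. After: A=1 B=2 C=0 D=0 ZF=1 PC=3
Step 16: PC=3 exec 'SUB A, 1'. After: A=0 B=2 C=0 D=0 ZF=1 PC=4
Step 17: PC=4 exec 'JNZ 2'. After: A=0 B=2 C=0 D=0 ZF=1 PC=5
Step 18: PC=5 exec 'MOV B, 3'. After: A=0 B=3 C=0 D=0 ZF=1 PC=6
Step 19: PC=6 exec 'ADD A, 3'. After: A=3 B=3 C=0 D=0 ZF=0 PC=7
Step 20: PC=7 exec 'ADD C, 2'. After: A=3 B=3 C=2 D=0 ZF=0 PC=8
Step 21: PC=8 exec 'HALT'. After: A=3 B=3 C=2 D=0 ZF=0 PC=8 HALTED

Answer: 3 3 2 0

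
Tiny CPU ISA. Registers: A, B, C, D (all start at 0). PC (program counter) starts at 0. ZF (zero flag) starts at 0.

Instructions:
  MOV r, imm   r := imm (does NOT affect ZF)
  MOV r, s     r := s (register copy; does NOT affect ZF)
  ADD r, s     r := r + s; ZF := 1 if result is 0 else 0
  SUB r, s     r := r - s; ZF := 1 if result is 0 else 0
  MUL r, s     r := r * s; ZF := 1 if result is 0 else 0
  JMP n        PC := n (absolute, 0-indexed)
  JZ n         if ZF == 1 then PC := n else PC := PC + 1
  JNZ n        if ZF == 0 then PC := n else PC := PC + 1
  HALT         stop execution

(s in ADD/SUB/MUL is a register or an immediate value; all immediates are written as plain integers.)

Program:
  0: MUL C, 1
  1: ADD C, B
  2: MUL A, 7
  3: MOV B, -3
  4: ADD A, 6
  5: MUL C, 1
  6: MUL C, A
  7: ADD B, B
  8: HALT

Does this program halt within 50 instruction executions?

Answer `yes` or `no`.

Step 1: PC=0 exec 'MUL C, 1'. After: A=0 B=0 C=0 D=0 ZF=1 PC=1
Step 2: PC=1 exec 'ADD C, B'. After: A=0 B=0 C=0 D=0 ZF=1 PC=2
Step 3: PC=2 exec 'MUL A, 7'. After: A=0 B=0 C=0 D=0 ZF=1 PC=3
Step 4: PC=3 exec 'MOV B, -3'. After: A=0 B=-3 C=0 D=0 ZF=1 PC=4
Step 5: PC=4 exec 'ADD A, 6'. After: A=6 B=-3 C=0 D=0 ZF=0 PC=5
Step 6: PC=5 exec 'MUL C, 1'. After: A=6 B=-3 C=0 D=0 ZF=1 PC=6
Step 7: PC=6 exec 'MUL C, A'. After: A=6 B=-3 C=0 D=0 ZF=1 PC=7
Step 8: PC=7 exec 'ADD B, B'. After: A=6 B=-6 C=0 D=0 ZF=0 PC=8
Step 9: PC=8 exec 'HALT'. After: A=6 B=-6 C=0 D=0 ZF=0 PC=8 HALTED

Answer: yes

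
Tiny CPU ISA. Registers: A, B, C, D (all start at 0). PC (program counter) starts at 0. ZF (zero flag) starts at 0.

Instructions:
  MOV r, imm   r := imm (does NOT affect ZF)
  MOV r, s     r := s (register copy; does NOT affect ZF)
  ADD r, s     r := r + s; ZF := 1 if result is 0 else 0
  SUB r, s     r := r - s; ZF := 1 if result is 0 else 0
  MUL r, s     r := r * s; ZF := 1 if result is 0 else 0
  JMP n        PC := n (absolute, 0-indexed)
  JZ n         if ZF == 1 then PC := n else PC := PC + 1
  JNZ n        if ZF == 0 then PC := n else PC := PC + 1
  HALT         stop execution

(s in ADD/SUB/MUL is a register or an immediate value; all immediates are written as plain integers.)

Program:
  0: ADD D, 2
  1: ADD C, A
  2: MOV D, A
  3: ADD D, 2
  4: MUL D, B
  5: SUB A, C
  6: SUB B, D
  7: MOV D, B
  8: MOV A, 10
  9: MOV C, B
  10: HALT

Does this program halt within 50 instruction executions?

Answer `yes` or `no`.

Answer: yes

Derivation:
Step 1: PC=0 exec 'ADD D, 2'. After: A=0 B=0 C=0 D=2 ZF=0 PC=1
Step 2: PC=1 exec 'ADD C, A'. After: A=0 B=0 C=0 D=2 ZF=1 PC=2
Step 3: PC=2 exec 'MOV D, A'. After: A=0 B=0 C=0 D=0 ZF=1 PC=3
Step 4: PC=3 exec 'ADD D, 2'. After: A=0 B=0 C=0 D=2 ZF=0 PC=4
Step 5: PC=4 exec 'MUL D, B'. After: A=0 B=0 C=0 D=0 ZF=1 PC=5
Step 6: PC=5 exec 'SUB A, C'. After: A=0 B=0 C=0 D=0 ZF=1 PC=6
Step 7: PC=6 exec 'SUB B, D'. After: A=0 B=0 C=0 D=0 ZF=1 PC=7
Step 8: PC=7 exec 'MOV D, B'. After: A=0 B=0 C=0 D=0 ZF=1 PC=8
Step 9: PC=8 exec 'MOV A, 10'. After: A=10 B=0 C=0 D=0 ZF=1 PC=9
Step 10: PC=9 exec 'MOV C, B'. After: A=10 B=0 C=0 D=0 ZF=1 PC=10
Step 11: PC=10 exec 'HALT'. After: A=10 B=0 C=0 D=0 ZF=1 PC=10 HALTED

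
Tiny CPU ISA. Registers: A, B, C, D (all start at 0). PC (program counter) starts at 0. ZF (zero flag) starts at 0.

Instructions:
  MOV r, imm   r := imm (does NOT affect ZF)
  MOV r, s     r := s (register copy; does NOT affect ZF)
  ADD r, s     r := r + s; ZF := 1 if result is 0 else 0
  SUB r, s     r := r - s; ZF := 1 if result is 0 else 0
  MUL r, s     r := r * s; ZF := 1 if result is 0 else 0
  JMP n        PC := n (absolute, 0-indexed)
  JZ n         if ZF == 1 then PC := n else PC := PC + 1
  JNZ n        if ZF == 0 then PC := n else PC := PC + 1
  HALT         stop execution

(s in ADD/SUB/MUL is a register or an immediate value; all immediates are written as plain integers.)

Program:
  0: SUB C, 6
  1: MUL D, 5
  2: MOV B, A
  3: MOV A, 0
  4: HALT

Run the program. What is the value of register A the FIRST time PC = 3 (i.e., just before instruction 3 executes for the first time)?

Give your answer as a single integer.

Step 1: PC=0 exec 'SUB C, 6'. After: A=0 B=0 C=-6 D=0 ZF=0 PC=1
Step 2: PC=1 exec 'MUL D, 5'. After: A=0 B=0 C=-6 D=0 ZF=1 PC=2
Step 3: PC=2 exec 'MOV B, A'. After: A=0 B=0 C=-6 D=0 ZF=1 PC=3
First time PC=3: A=0

0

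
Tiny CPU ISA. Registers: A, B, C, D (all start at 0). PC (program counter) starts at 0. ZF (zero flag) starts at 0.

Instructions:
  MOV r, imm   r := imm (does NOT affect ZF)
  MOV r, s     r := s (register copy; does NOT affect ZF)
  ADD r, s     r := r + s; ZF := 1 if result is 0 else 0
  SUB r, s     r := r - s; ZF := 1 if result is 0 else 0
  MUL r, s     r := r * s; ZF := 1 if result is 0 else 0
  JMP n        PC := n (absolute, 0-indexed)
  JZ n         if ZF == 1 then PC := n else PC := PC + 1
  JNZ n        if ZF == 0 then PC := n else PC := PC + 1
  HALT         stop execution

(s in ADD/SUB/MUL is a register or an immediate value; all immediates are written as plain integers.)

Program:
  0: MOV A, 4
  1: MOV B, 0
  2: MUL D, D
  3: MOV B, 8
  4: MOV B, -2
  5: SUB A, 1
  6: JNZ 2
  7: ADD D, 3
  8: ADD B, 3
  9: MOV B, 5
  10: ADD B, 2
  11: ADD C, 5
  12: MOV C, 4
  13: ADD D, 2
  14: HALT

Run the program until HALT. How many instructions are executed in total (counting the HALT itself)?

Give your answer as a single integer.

Answer: 30

Derivation:
Step 1: PC=0 exec 'MOV A, 4'. After: A=4 B=0 C=0 D=0 ZF=0 PC=1
Step 2: PC=1 exec 'MOV B, 0'. After: A=4 B=0 C=0 D=0 ZF=0 PC=2
Step 3: PC=2 exec 'MUL D, D'. After: A=4 B=0 C=0 D=0 ZF=1 PC=3
Step 4: PC=3 exec 'MOV B, 8'. After: A=4 B=8 C=0 D=0 ZF=1 PC=4
Step 5: PC=4 exec 'MOV B, -2'. After: A=4 B=-2 C=0 D=0 ZF=1 PC=5
Step 6: PC=5 exec 'SUB A, 1'. After: A=3 B=-2 C=0 D=0 ZF=0 PC=6
Step 7: PC=6 exec 'JNZ 2'. After: A=3 B=-2 C=0 D=0 ZF=0 PC=2
Step 8: PC=2 exec 'MUL D, D'. After: A=3 B=-2 C=0 D=0 ZF=1 PC=3
Step 9: PC=3 exec 'MOV B, 8'. After: A=3 B=8 C=0 D=0 ZF=1 PC=4
Step 10: PC=4 exec 'MOV B, -2'. After: A=3 B=-2 C=0 D=0 ZF=1 PC=5
Step 11: PC=5 exec 'SUB A, 1'. After: A=2 B=-2 C=0 D=0 ZF=0 PC=6
Step 12: PC=6 exec 'JNZ 2'. After: A=2 B=-2 C=0 D=0 ZF=0 PC=2
Step 13: PC=2 exec 'MUL D, D'. After: A=2 B=-2 C=0 D=0 ZF=1 PC=3
Step 14: PC=3 exec 'MOV B, 8'. After: A=2 B=8 C=0 D=0 ZF=1 PC=4
Step 15: PC=4 exec 'MOV B, -2'. After: A=2 B=-2 C=0 D=0 ZF=1 PC=5
Step 16: PC=5 exec 'SUB A, 1'. After: A=1 B=-2 C=0 D=0 ZF=0 PC=6
Step 17: PC=6 exec 'JNZ 2'. After: A=1 B=-2 C=0 D=0 ZF=0 PC=2
Step 18: PC=2 exec 'MUL D, D'. After: A=1 B=-2 C=0 D=0 ZF=1 PC=3
Step 19: PC=3 exec 'MOV B, 8'. After: A=1 B=8 C=0 D=0 ZF=1 PC=4
Step 20: PC=4 exec 'MOV B, -2'. After: A=1 B=-2 C=0 D=0 ZF=1 PC=5
Step 21: PC=5 exec 'SUB A, 1'. After: A=0 B=-2 C=0 D=0 ZF=1 PC=6
Step 22: PC=6 exec 'JNZ 2'. After: A=0 B=-2 C=0 D=0 ZF=1 PC=7
Step 23: PC=7 exec 'ADD D, 3'. After: A=0 B=-2 C=0 D=3 ZF=0 PC=8
Step 24: PC=8 exec 'ADD B, 3'. After: A=0 B=1 C=0 D=3 ZF=0 PC=9
Step 25: PC=9 exec 'MOV B, 5'. After: A=0 B=5 C=0 D=3 ZF=0 PC=10
Step 26: PC=10 exec 'ADD B, 2'. After: A=0 B=7 C=0 D=3 ZF=0 PC=11
Step 27: PC=11 exec 'ADD C, 5'. After: A=0 B=7 C=5 D=3 ZF=0 PC=12
Step 28: PC=12 exec 'MOV C, 4'. After: A=0 B=7 C=4 D=3 ZF=0 PC=13
Step 29: PC=13 exec 'ADD D, 2'. After: A=0 B=7 C=4 D=5 ZF=0 PC=14
Step 30: PC=14 exec 'HALT'. After: A=0 B=7 C=4 D=5 ZF=0 PC=14 HALTED
Total instructions executed: 30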